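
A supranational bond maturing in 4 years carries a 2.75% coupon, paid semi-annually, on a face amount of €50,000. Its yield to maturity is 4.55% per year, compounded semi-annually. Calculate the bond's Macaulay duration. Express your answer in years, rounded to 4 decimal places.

3.8074 years

Periodic yield y = 0.02275. Discount each cash flow and weight by its period:
  t   CF        PV=CF/(1+0.02275)^t    t·PV
  1       687.50       672.2073       672.2073
  2       687.50       657.2547     1,314.5095
  3       687.50       642.6348     1,927.9044
  4       687.50       628.3401     2,513.3602
  5       687.50       614.3633     3,071.8165
  6       687.50       600.6974     3,604.1846
  7       687.50       587.3355     4,111.3488
  8    50,687.50    42,339.4260   338,715.4082
  Σ                 46,742.2592   355,930.7395
Price P = Σ PV = 46,742.2592.
Macaulay duration = Σ(t·PV) / P = 355,930.7395 / 46,742.2592 = 7.61475 half-year periods.
In years: 7.61475 / 2 = 3.80738 years.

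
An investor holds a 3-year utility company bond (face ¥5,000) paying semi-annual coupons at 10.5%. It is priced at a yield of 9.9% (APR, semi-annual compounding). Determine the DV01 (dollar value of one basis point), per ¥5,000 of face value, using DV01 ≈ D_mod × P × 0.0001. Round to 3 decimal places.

¥1.283

Periodic yield y = 0.0495.
  t   CF        PV=CF/(1+0.0495)^t    t·PV
  1       262.50       250.1191       250.1191
  2       262.50       238.3222       476.6443
  3       262.50       227.0816       681.2449
  4       262.50       216.3712       865.4850
  5       262.50       206.1660     1,030.8301
  6     5,262.50     3,938.1971    23,629.1828
  Σ                  5,076.2573    26,933.5061
P = 5,076.2573; D_Mac = 5.30578 half-year periods = 2.65289 yrs; D_mod = 2.52777 yrs.
DV01 ≈ 2.52777 × 5,076.2573 × 0.0001 = 1.283159.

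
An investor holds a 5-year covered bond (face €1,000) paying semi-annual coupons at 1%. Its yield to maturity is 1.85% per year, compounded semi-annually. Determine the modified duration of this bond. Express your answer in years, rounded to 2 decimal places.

Periodic yield y = 0.00925. First find Macaulay duration:
  t   CF        PV=CF/(1+0.00925)^t    t·PV
  1         5.00         4.9542         4.9542
  2         5.00         4.9088         9.8175
  3         5.00         4.8638        14.5913
  4         5.00         4.8192        19.2768
  5         5.00         4.7750        23.8752
  6         5.00         4.7313        28.3876
  7         5.00         4.6879        32.8153
  8         5.00         4.6449        37.1595
  9         5.00         4.6024        41.4213
  10    1,005.00       916.5971     9,165.9710
  Σ                    959.5845     9,378.2698
P = 959.5845; Macaulay duration = 9,378.2698 / 959.5845 = 9.77326 half-year periods = 4.88663 years.
Modified duration = D_Mac / (1 + y) = 4.88663 / 1.00925 = 4.84184 years.

4.84 years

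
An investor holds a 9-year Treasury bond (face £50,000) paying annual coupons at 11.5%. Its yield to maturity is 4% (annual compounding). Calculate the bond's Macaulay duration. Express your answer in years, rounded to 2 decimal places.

Periodic yield y = 0.04. Discount each cash flow and weight by its year:
  t   CF        PV=CF/(1+0.04)^t    t·PV
  1     5,750.00     5,528.8462     5,528.8462
  2     5,750.00     5,316.1982    10,632.3964
  3     5,750.00     5,111.7291    15,335.1872
  4     5,750.00     4,915.1241    19,660.4964
  5     5,750.00     4,726.0809    23,630.4043
  6     5,750.00     4,544.3085    27,265.8511
  7     5,750.00     4,369.5274    30,586.6920
  8     5,750.00     4,201.4687    33,611.7494
  9    55,750.00    39,169.2105   352,522.8946
  Σ                 77,882.4935   518,774.5176
Price P = Σ PV = 77,882.4935.
Macaulay duration = Σ(t·PV) / P = 518,774.5176 / 77,882.4935 = 6.66099 years.

6.66 years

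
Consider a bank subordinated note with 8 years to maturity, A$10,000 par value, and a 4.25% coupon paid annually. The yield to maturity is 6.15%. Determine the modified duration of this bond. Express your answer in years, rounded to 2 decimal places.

6.47 years

Periodic yield y = 0.0615. First find Macaulay duration:
  t   CF        PV=CF/(1+0.0615)^t    t·PV
  1       425.00       400.3768       400.3768
  2       425.00       377.1802       754.3605
  3       425.00       355.3276     1,065.9828
  4       425.00       334.7410     1,338.9641
  5       425.00       315.3472     1,576.7358
  6       425.00       297.0769     1,782.4616
  7       425.00       279.8652     1,959.0566
  8    10,425.00     6,467.1968    51,737.5742
  Σ                  8,827.1118    60,615.5125
P = 8,827.1118; Macaulay duration = 60,615.5125 / 8,827.1118 = 6.86697 years.
Modified duration = D_Mac / (1 + y) = 6.86697 / 1.0615 = 6.46912 years.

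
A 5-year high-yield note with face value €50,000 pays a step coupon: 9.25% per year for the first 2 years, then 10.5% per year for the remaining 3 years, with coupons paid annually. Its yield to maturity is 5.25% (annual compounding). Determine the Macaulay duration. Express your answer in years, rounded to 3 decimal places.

Periodic yield y = 0.0525. Discount each cash flow and weight by its year:
  t   CF        PV=CF/(1+0.0525)^t    t·PV
  1     4,625.00     4,394.2993     4,394.2993
  2     4,625.00     4,175.1062     8,350.2124
  3     5,250.00     4,502.9071    13,508.7214
  4     5,250.00     4,278.2966    17,113.1862
  5    55,250.00    42,778.1264   213,890.6322
  Σ                 60,128.7356   257,257.0515
Price P = Σ PV = 60,128.7356.
Macaulay duration = Σ(t·PV) / P = 257,257.0515 / 60,128.7356 = 4.27844 years.

4.278 years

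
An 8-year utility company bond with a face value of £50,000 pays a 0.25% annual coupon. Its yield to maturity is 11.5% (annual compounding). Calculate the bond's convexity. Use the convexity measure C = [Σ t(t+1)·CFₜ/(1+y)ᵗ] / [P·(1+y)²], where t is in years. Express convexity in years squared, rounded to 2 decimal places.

56.79

With y = 0.115:
  t   CF        PV=CF/(1+0.115)^t    t·PV        t(t+1)·PV
  1       125.00       112.1076       112.1076         224.2152
  2       125.00       100.5450       201.0899         603.2697
  3       125.00        90.1748       270.5245       1,082.0982
  4       125.00        80.8743       323.4972       1,617.4860
  5       125.00        72.5330       362.6650       2,175.9902
  6       125.00        65.0520       390.3121       2,732.1850
  7       125.00        58.3426       408.3984       3,267.1868
  8    50,125.00    20,982.4137   167,859.3100   1,510,733.7899
  Σ                 21,562.0431   169,927.9048   1,522,436.2210
P = 21,562.0431.
Convexity = Σ t(t+1)·PV / [P·(1+y)²] = 1,522,436.2210 / (21,562.0431 × 1.243225) = 56.79361.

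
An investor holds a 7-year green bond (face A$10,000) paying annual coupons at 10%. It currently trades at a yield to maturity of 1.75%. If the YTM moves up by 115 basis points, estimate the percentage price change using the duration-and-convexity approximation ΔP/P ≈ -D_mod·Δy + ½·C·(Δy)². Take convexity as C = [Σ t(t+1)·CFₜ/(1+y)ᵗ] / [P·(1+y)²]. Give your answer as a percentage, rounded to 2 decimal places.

With y = 0.0175:
  t   CF        PV=CF/(1+0.0175)^t    t·PV        t(t+1)·PV
  1     1,000.00       982.8010       982.8010       1,965.6020
  2     1,000.00       965.8978     1,931.7955       5,795.3866
  3     1,000.00       949.2853     2,847.8558      11,391.4234
  4     1,000.00       932.9585     3,731.8340      18,659.1701
  5     1,000.00       916.9125     4,584.5627      27,507.3761
  6     1,000.00       901.1425     5,406.8553      37,847.9868
  7    11,000.00     9,742.0815    68,194.5707     545,556.5658
  Σ                 15,391.0791    87,680.2750     648,723.5107
P = 15,391.0791; D_Mac = 5.69682 yrs; D_mod = 5.59884 yrs; C = 40.71193.
Duration effect: -5.59884 × (+0.0115) = -0.064387
Convexity effect: 0.5 × 40.71193 × (0.0115)² = +0.0026921
ΔP/P ≈ -0.064387 + 0.0026921 = -0.061695 = -6.1695%.

-6.17%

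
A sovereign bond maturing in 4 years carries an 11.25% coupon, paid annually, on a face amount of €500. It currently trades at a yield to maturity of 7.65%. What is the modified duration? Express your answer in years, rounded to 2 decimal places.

Periodic yield y = 0.0765. First find Macaulay duration:
  t   CF        PV=CF/(1+0.0765)^t    t·PV
  1        56.25        52.2527        52.2527
  2        56.25        48.5394        97.0788
  3        56.25        45.0900       135.2701
  4       556.25       414.2036     1,656.8145
  Σ                    560.0857     1,941.4160
P = 560.0857; Macaulay duration = 1,941.4160 / 560.0857 = 3.46628 years.
Modified duration = D_Mac / (1 + y) = 3.46628 / 1.0765 = 3.21996 years.

3.22 years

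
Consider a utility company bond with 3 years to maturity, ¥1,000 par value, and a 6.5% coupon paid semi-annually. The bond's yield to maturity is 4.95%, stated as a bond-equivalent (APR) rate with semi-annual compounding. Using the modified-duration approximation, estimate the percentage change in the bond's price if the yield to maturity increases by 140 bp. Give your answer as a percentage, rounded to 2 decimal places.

-3.80%

Periodic yield y = 0.02475. Modified duration first:
  t   CF        PV=CF/(1+0.02475)^t    t·PV
  1        32.50        31.7151        31.7151
  2        32.50        30.9491        61.8981
  3        32.50        30.2016        90.6047
  4        32.50        29.4721       117.8886
  5        32.50        28.7603       143.8016
  6     1,032.50       891.6255     5,349.7532
  Σ                  1,042.7237     5,795.6613
P = 1,042.7237; D_Mac = 5.55819 half-year periods = 2.77910 yrs; D_mod = 2.77910/(1+0.02475) = 2.71198 yrs.
ΔP/P ≈ -D_mod · Δy = -2.71198 × (+0.014) = -0.037968 = -3.7968%.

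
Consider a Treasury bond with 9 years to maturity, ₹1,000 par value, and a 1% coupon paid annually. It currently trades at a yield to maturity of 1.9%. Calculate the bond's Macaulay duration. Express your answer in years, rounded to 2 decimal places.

Periodic yield y = 0.019. Discount each cash flow and weight by its year:
  t   CF        PV=CF/(1+0.019)^t    t·PV
  1        10.00         9.8135         9.8135
  2        10.00         9.6306        19.2611
  3        10.00         9.4510        28.3530
  4        10.00         9.2748        37.0991
  5        10.00         9.1018        45.5092
  6        10.00         8.9321        53.5928
  7        10.00         8.7656        61.3591
  8        10.00         8.6021        68.8171
  9     1,010.00       852.6165     7,673.5482
  Σ                    926.1880     7,997.3531
Price P = Σ PV = 926.1880.
Macaulay duration = Σ(t·PV) / P = 7,997.3531 / 926.1880 = 8.63470 years.

8.63 years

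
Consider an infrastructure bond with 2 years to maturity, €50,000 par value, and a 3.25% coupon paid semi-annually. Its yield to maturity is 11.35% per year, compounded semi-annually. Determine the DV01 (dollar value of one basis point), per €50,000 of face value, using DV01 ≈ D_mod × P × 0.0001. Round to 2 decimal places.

Periodic yield y = 0.05675.
  t   CF        PV=CF/(1+0.05675)^t    t·PV
  1       812.50       768.8668       768.8668
  2       812.50       727.5768     1,455.1536
  3       812.50       688.5042     2,065.5126
  4    50,812.50    40,745.6769   162,982.7076
  Σ                 42,930.6247   167,272.2406
P = 42,930.6247; D_Mac = 3.89634 half-year periods = 1.94817 yrs; D_mod = 1.84355 yrs.
DV01 ≈ 1.84355 × 42,930.6247 × 0.0001 = 7.914466.

€7.91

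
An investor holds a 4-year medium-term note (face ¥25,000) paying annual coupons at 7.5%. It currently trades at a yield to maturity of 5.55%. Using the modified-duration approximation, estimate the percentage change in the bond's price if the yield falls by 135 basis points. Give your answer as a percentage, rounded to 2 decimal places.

+4.62%

Periodic yield y = 0.0555. Modified duration first:
  t   CF        PV=CF/(1+0.0555)^t    t·PV
  1     1,875.00     1,776.4093     1,776.4093
  2     1,875.00     1,683.0026     3,366.0053
  3     1,875.00     1,594.5075     4,783.5224
  4    26,875.00    21,652.8727    86,611.4907
  Σ                 26,706.7921    96,537.4277
P = 26,706.7921; D_Mac = 3.61471 yrs; D_mod = 3.61471/(1+0.0555) = 3.42465 yrs.
ΔP/P ≈ -D_mod · Δy = -3.42465 × (-0.0135) = +0.046233 = +4.6233%.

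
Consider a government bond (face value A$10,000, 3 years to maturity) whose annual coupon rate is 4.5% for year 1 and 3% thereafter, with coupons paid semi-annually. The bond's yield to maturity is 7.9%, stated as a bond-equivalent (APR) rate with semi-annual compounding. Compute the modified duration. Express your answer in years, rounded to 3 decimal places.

Periodic yield y = 0.0395. First find Macaulay duration:
  t   CF        PV=CF/(1+0.0395)^t    t·PV
  1       225.00       216.4502       216.4502
  2       225.00       208.2253       416.4506
  3       150.00       133.5420       400.6259
  4       150.00       128.4675       513.8700
  5       150.00       123.5859       617.9293
  6    10,150.00     8,044.8709    48,269.2255
  Σ                  8,855.1418    50,434.5516
P = 8,855.1418; Macaulay duration = 50,434.5516 / 8,855.1418 = 5.69551 half-year periods = 2.84776 years.
Modified duration = D_Mac / (1 + y) = 2.84776 / 1.0395 = 2.73954 years.

2.740 years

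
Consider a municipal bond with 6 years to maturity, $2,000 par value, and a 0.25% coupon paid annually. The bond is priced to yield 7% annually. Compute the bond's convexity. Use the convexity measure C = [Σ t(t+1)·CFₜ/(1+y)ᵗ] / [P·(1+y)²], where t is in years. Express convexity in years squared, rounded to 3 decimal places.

36.302

With y = 0.07:
  t   CF        PV=CF/(1+0.07)^t    t·PV        t(t+1)·PV
  1         5.00         4.6729         4.6729           9.3458
  2         5.00         4.3672         8.7344          26.2032
  3         5.00         4.0815        12.2445          48.9779
  4         5.00         3.8145        15.2579          76.2895
  5         5.00         3.5649        17.8247         106.9479
  6     2,005.00     1,336.0162     8,016.0970      56,112.6787
  Σ                  1,356.5171     8,074.8313      56,380.4429
P = 1,356.5171.
Convexity = Σ t(t+1)·PV / [P·(1+y)²] = 56,380.4429 / (1,356.5171 × 1.144900) = 36.30243.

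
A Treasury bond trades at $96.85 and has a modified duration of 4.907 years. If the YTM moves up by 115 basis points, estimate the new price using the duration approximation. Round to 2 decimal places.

Duration approximation: ΔP/P ≈ -D_mod · Δy = -4.907 × (+0.0115) = -0.0564305.
New price ≈ 96.85 × (1 - 0.0564305) = 91.384706075.

$91.38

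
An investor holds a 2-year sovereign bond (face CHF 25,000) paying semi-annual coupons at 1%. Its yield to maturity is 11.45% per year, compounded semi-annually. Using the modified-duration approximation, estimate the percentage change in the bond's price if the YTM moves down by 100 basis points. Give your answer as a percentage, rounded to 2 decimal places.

Periodic yield y = 0.05725. Modified duration first:
  t   CF        PV=CF/(1+0.05725)^t    t·PV
  1       125.00       118.2313       118.2313
  2       125.00       111.8290       223.6581
  3       125.00       105.7735       317.3205
  4    25,125.00    20,109.2232    80,436.8929
  Σ                 20,445.0570    81,096.1028
P = 20,445.0570; D_Mac = 3.96654 half-year periods = 1.98327 yrs; D_mod = 1.98327/(1+0.05725) = 1.87588 yrs.
ΔP/P ≈ -D_mod · Δy = -1.87588 × (-0.01) = +0.018759 = +1.8759%.

+1.88%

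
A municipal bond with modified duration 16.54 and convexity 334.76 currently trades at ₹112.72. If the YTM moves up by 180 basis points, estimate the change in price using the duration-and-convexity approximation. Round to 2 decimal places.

Duration effect: -D_mod·Δy = -16.54 × (+0.018) = -0.297720
Convexity effect: ½·C·(Δy)² = 0.5 × 334.76 × (0.018)² = +0.05423112
ΔP/P ≈ -0.297720 + 0.05423112 = -0.24348888
ΔP ≈ 112.72 × (-0.24348888) = -27.4460665536.

-₹27.45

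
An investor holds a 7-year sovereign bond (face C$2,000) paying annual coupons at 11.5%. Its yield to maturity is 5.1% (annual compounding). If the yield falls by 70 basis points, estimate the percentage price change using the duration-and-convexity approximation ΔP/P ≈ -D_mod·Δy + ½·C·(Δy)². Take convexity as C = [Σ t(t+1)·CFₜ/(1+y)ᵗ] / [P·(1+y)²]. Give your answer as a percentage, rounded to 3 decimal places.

With y = 0.051:
  t   CF        PV=CF/(1+0.051)^t    t·PV        t(t+1)·PV
  1       230.00       218.8392       218.8392         437.6784
  2       230.00       208.2200       416.4400       1,249.3199
  3       230.00       198.1161       594.3482       2,377.3928
  4       230.00       188.5024       754.0098       3,770.0488
  5       230.00       179.3553       896.7766       5,380.6595
  6       230.00       170.6521     1,023.9124       7,167.3866
  7     2,230.00     1,574.2940    11,020.0583      88,160.4662
  Σ                  2,737.9791    14,924.3843     108,542.9521
P = 2,737.9791; D_Mac = 5.45088 yrs; D_mod = 5.18637 yrs; C = 35.88939.
Duration effect: -5.18637 × (-0.007) = +0.036305
Convexity effect: 0.5 × 35.88939 × (-0.007)² = +0.0008793
ΔP/P ≈ +0.036305 + 0.0008793 = +0.037184 = +3.7184%.

+3.718%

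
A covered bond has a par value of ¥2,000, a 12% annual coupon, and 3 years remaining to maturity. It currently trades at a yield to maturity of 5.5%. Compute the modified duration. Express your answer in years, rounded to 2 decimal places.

2.57 years

Periodic yield y = 0.055. First find Macaulay duration:
  t   CF        PV=CF/(1+0.055)^t    t·PV
  1       240.00       227.4882       227.4882
  2       240.00       215.6286       431.2572
  3     2,240.00     1,907.6146     5,722.8438
  Σ                  2,350.7313     6,381.5891
P = 2,350.7313; Macaulay duration = 6,381.5891 / 2,350.7313 = 2.71472 years.
Modified duration = D_Mac / (1 + y) = 2.71472 / 1.055 = 2.57320 years.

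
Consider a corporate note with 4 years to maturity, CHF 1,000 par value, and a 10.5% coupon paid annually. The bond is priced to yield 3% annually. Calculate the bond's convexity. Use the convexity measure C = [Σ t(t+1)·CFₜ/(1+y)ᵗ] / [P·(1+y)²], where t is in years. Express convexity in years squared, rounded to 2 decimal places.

15.91

With y = 0.03:
  t   CF        PV=CF/(1+0.03)^t    t·PV        t(t+1)·PV
  1       105.00       101.9417       101.9417         203.8835
  2       105.00        98.9726       197.9451         593.8354
  3       105.00        96.0899       288.2696       1,153.0785
  4     1,105.00       981.7782     3,927.1128      19,635.5638
  Σ                  1,278.7824     4,515.2693      21,586.3612
P = 1,278.7824.
Convexity = Σ t(t+1)·PV / [P·(1+y)²] = 21,586.3612 / (1,278.7824 × 1.060900) = 15.91140.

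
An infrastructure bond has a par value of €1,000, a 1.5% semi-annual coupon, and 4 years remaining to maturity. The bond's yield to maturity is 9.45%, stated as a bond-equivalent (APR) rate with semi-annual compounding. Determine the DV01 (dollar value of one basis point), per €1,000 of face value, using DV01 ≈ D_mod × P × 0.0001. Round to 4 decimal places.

Periodic yield y = 0.04725.
  t   CF        PV=CF/(1+0.04725)^t    t·PV
  1         7.50         7.1616         7.1616
  2         7.50         6.8385        13.6770
  3         7.50         6.5300        19.5899
  4         7.50         6.2353        24.9413
  5         7.50         5.9540        29.7700
  6         7.50         5.6854        34.1122
  7         7.50         5.4289        38.0020
  8     1,007.50       696.3733     5,570.9863
  Σ                    740.2069     5,738.2404
P = 740.2069; D_Mac = 7.75221 half-year periods = 3.87611 yrs; D_mod = 3.70122 yrs.
DV01 ≈ 3.70122 × 740.2069 × 0.0001 = 0.273967.

€0.2740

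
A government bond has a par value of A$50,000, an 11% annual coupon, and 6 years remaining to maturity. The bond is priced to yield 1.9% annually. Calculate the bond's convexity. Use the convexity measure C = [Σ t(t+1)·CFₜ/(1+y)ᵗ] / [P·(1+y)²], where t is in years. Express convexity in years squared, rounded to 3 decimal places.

With y = 0.019:
  t   CF        PV=CF/(1+0.019)^t    t·PV        t(t+1)·PV
  1     5,500.00     5,397.4485     5,397.4485      10,794.8970
  2     5,500.00     5,296.8091    10,593.6182      31,780.8546
  3     5,500.00     5,198.0462    15,594.1387      62,376.5547
  4     5,500.00     5,101.1249    20,404.4994     102,022.4971
  5     5,500.00     5,006.0107    25,030.0533     150,180.3196
  6    55,500.00    49,573.3056   297,439.8336   2,082,078.8352
  Σ                 75,572.7449   374,459.5917   2,439,233.9582
P = 75,572.7449.
Convexity = Σ t(t+1)·PV / [P·(1+y)²] = 2,439,233.9582 / (75,572.7449 × 1.038361) = 31.08421.

31.084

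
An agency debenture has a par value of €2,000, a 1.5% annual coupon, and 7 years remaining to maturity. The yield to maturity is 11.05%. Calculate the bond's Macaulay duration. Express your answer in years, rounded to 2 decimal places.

Periodic yield y = 0.1105. Discount each cash flow and weight by its year:
  t   CF        PV=CF/(1+0.1105)^t    t·PV
  1        30.00        27.0149        27.0149
  2        30.00        24.3268        48.6535
  3        30.00        21.9061        65.7184
  4        30.00        19.7264        78.9054
  5        30.00        17.7635        88.8175
  6        30.00        15.9959        95.9757
  7     2,030.00       974.6891     6,822.8235
  Σ                  1,101.4226     7,227.9088
Price P = Σ PV = 1,101.4226.
Macaulay duration = Σ(t·PV) / P = 7,227.9088 / 1,101.4226 = 6.56234 years.

6.56 years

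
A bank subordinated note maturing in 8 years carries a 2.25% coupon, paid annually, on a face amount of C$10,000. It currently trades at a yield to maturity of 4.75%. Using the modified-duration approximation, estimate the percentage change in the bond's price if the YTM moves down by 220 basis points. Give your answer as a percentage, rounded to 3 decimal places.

+15.422%

Periodic yield y = 0.0475. Modified duration first:
  t   CF        PV=CF/(1+0.0475)^t    t·PV
  1       225.00       214.7971       214.7971
  2       225.00       205.0569       410.1139
  3       225.00       195.7584       587.2752
  4       225.00       186.8815       747.5261
  5       225.00       178.4072       892.0360
  6       225.00       170.3171     1,021.9028
  7       225.00       162.5939     1,138.1574
  8    10,225.00     7,053.9287    56,431.4293
  Σ                  8,367.7409    61,443.2379
P = 8,367.7409; D_Mac = 7.34287 yrs; D_mod = 7.34287/(1+0.0475) = 7.00990 yrs.
ΔP/P ≈ -D_mod · Δy = -7.00990 × (-0.022) = +0.154218 = +15.4218%.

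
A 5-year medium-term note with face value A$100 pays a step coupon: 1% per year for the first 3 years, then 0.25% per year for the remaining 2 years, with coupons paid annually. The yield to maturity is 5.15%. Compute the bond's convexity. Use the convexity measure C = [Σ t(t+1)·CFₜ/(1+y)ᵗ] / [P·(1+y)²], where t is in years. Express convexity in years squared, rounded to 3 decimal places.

26.397

With y = 0.0515:
  t   CF        PV=CF/(1+0.0515)^t    t·PV        t(t+1)·PV
  1         1.00         0.9510         0.9510           1.9020
  2         1.00         0.9044         1.8089           5.4267
  3         1.00         0.8601         2.5804          10.3218
  4         0.25         0.2045         0.8180           4.0901
  5       100.25        77.9898       389.9492       2,339.6950
  Σ                     80.9100       396.1075       2,361.4356
P = 80.9100.
Convexity = Σ t(t+1)·PV / [P·(1+y)²] = 2,361.4356 / (80.9100 × 1.105652) = 26.39706.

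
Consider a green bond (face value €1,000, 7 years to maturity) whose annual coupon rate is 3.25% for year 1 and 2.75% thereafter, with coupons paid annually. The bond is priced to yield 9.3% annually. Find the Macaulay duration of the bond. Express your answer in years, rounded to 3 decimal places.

Periodic yield y = 0.093. Discount each cash flow and weight by its year:
  t   CF        PV=CF/(1+0.093)^t    t·PV
  1        32.50        29.7347        29.7347
  2        27.50        23.0193        46.0386
  3        27.50        21.0607        63.1820
  4        27.50        19.2687        77.0747
  5        27.50        17.6292        88.1459
  6        27.50        16.1292        96.7750
  7     1,027.50       551.3669     3,859.5684
  Σ                    678.2086     4,260.5192
Price P = Σ PV = 678.2086.
Macaulay duration = Σ(t·PV) / P = 4,260.5192 / 678.2086 = 6.28202 years.

6.282 years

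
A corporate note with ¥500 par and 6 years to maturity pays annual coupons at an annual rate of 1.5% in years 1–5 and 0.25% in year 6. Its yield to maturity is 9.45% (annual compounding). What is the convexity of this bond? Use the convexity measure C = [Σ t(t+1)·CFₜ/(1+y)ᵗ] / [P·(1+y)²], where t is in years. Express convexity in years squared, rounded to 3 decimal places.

32.863

With y = 0.0945:
  t   CF        PV=CF/(1+0.0945)^t    t·PV        t(t+1)·PV
  1         7.50         6.8524         6.8524          13.7049
  2         7.50         6.2608        12.5216          37.5648
  3         7.50         5.7202        17.1607          68.6428
  4         7.50         5.2263        20.9054         104.5269
  5         7.50         4.7751        23.8755         143.2530
  6       501.25       291.5814     1,749.4883      12,246.4180
  Σ                    320.4163     1,830.8039      12,614.1105
P = 320.4163.
Convexity = Σ t(t+1)·PV / [P·(1+y)²] = 12,614.1105 / (320.4163 × 1.197930) = 32.86325.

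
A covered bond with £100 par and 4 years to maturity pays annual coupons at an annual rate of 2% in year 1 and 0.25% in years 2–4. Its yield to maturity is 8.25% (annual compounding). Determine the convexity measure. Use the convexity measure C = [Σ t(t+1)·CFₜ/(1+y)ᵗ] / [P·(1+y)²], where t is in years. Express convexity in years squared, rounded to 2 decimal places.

With y = 0.0825:
  t   CF        PV=CF/(1+0.0825)^t    t·PV        t(t+1)·PV
  1         2.00         1.8476         1.8476           3.6952
  2         0.25         0.2133         0.4267           1.2801
  3         0.25         0.1971         0.5913           2.3650
  4       100.25        73.0084       292.0336       1,460.1678
  Σ                     75.2664       294.8991       1,467.5080
P = 75.2664.
Convexity = Σ t(t+1)·PV / [P·(1+y)²] = 1,467.5080 / (75.2664 × 1.171806) = 16.63886.

16.64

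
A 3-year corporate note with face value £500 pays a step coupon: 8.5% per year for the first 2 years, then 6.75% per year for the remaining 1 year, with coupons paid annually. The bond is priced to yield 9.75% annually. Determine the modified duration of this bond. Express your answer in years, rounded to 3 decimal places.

Periodic yield y = 0.0975. First find Macaulay duration:
  t   CF        PV=CF/(1+0.0975)^t    t·PV
  1        42.50        38.7244        38.7244
  2        42.50        35.2842        70.5683
  3       533.75       403.7609     1,211.2828
  Σ                    477.7695     1,320.5755
P = 477.7695; Macaulay duration = 1,320.5755 / 477.7695 = 2.76404 years.
Modified duration = D_Mac / (1 + y) = 2.76404 / 1.0975 = 2.51849 years.

2.518 years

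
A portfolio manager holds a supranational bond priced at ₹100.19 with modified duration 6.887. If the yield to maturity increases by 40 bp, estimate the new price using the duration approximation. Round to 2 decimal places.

Duration approximation: ΔP/P ≈ -D_mod · Δy = -6.887 × (+0.004) = -0.027548.
New price ≈ 100.19 × (1 - 0.027548) = 97.42996588.

₹97.43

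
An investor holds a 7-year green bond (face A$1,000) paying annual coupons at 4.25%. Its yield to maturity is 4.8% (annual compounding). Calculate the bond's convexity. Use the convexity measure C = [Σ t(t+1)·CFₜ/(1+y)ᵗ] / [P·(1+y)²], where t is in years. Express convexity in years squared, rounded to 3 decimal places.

43.142

With y = 0.048:
  t   CF        PV=CF/(1+0.048)^t    t·PV        t(t+1)·PV
  1        42.50        40.5534        40.5534          81.1069
  2        42.50        38.6960        77.3921         232.1762
  3        42.50        36.9237       110.7711         443.0843
  4        42.50        35.2325       140.9301         704.6505
  5        42.50        33.6188       168.0941       1,008.5647
  6        42.50        32.0790       192.4742       1,347.3193
  7     1,042.50       750.8395     5,255.8762      42,047.0094
  Σ                    967.9430     5,986.0911      45,863.9113
P = 967.9430.
Convexity = Σ t(t+1)·PV / [P·(1+y)²] = 45,863.9113 / (967.9430 × 1.098304) = 43.14185.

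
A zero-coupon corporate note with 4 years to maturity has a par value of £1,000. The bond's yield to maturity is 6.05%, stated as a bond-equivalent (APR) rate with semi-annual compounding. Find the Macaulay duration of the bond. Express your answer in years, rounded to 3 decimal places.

4.000 years

A zero-coupon bond has a single cash flow at maturity, so its Macaulay duration equals its maturity: 4 years.
(Equivalently: 8 semi-annual periods ÷ 2 = 4 years.)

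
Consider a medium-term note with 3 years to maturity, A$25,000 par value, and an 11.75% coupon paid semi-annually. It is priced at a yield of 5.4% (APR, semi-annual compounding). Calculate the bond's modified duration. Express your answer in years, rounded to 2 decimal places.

2.58 years

Periodic yield y = 0.027. First find Macaulay duration:
  t   CF        PV=CF/(1+0.027)^t    t·PV
  1     1,468.75     1,430.1363     1,430.1363
  2     1,468.75     1,392.5378     2,785.0756
  3     1,468.75     1,355.9277     4,067.7832
  4     1,468.75     1,320.2802     5,281.1207
  5     1,468.75     1,285.5698     6,427.8490
  6    26,468.75    22,558.5287   135,351.1720
  Σ                 29,342.9805   155,343.1370
P = 29,342.9805; Macaulay duration = 155,343.1370 / 29,342.9805 = 5.29405 half-year periods = 2.64702 years.
Modified duration = D_Mac / (1 + y) = 2.64702 / 1.027 = 2.57743 years.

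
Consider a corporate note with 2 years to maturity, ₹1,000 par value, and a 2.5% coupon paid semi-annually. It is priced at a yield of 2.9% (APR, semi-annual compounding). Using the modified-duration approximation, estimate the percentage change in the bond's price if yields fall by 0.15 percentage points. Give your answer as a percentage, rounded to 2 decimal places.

+0.29%

Periodic yield y = 0.0145. Modified duration first:
  t   CF        PV=CF/(1+0.0145)^t    t·PV
  1        12.50        12.3213        12.3213
  2        12.50        12.1452        24.2905
  3        12.50        11.9716        35.9149
  4     1,012.50       955.8436     3,823.3743
  Σ                    992.2818     3,895.9011
P = 992.2818; D_Mac = 3.92620 half-year periods = 1.96310 yrs; D_mod = 1.96310/(1+0.0145) = 1.93504 yrs.
ΔP/P ≈ -D_mod · Δy = -1.93504 × (-0.0015) = +0.002903 = +0.2903%.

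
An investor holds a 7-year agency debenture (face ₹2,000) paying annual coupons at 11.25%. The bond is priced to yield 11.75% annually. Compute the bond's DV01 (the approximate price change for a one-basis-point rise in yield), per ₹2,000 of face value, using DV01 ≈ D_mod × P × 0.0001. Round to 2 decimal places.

Periodic yield y = 0.1175.
  t   CF        PV=CF/(1+0.1175)^t    t·PV
  1       225.00       201.3423       201.3423
  2       225.00       180.1721       360.3441
  3       225.00       161.2278       483.6834
  4       225.00       144.2754       577.1017
  5       225.00       129.1055       645.5277
  6       225.00       115.5307       693.1841
  7     2,225.00     1,022.3446     7,156.4120
  Σ                  1,953.9984    10,117.5952
P = 1,953.9984; D_Mac = 5.17789 yrs; D_mod = 4.63346 yrs.
DV01 ≈ 4.63346 × 1,953.9984 × 0.0001 = 0.905378.

₹0.91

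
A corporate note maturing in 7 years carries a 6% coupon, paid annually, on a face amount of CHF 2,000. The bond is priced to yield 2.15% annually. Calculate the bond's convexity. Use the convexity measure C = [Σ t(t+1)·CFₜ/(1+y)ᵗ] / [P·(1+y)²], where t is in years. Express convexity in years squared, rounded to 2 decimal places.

43.95

With y = 0.0215:
  t   CF        PV=CF/(1+0.0215)^t    t·PV        t(t+1)·PV
  1       120.00       117.4743       117.4743         234.9486
  2       120.00       115.0018       230.0035         690.0106
  3       120.00       112.5813       337.7438       1,350.9752
  4       120.00       110.2117       440.8469       2,204.2343
  5       120.00       107.8920       539.4602       3,236.7611
  6       120.00       105.6212       633.7271       4,436.0896
  7     2,120.00     1,826.7001    12,786.9010     102,295.2083
  Σ                  2,495.4824    15,086.1568     114,448.2278
P = 2,495.4824.
Convexity = Σ t(t+1)·PV / [P·(1+y)²] = 114,448.2278 / (2,495.4824 × 1.043462) = 43.95192.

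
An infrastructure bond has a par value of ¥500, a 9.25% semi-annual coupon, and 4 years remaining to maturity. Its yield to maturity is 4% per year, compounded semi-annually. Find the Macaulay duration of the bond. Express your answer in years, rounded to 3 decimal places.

3.488 years

Periodic yield y = 0.02. Discount each cash flow and weight by its period:
  t   CF        PV=CF/(1+0.02)^t    t·PV
  1       23.125        22.6716        22.6716
  2       23.125        22.2270        44.4541
  3       23.125        21.7912        65.3736
  4       23.125        21.3639        85.4557
  5       23.125        20.9450       104.7251
  6       23.125        20.5343       123.2060
  7       23.125        20.1317       140.9219
  8      523.125       446.4822     3,571.8572
  Σ                    596.1469     4,158.6652
Price P = Σ PV = 596.1469.
Macaulay duration = Σ(t·PV) / P = 4,158.6652 / 596.1469 = 6.97591 half-year periods.
In years: 6.97591 / 2 = 3.48795 years.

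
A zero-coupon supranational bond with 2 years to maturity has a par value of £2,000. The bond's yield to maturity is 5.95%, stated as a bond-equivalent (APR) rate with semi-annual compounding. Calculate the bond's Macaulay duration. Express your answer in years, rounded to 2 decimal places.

A zero-coupon bond has a single cash flow at maturity, so its Macaulay duration equals its maturity: 2 years.
(Equivalently: 4 semi-annual periods ÷ 2 = 2 years.)

2.00 years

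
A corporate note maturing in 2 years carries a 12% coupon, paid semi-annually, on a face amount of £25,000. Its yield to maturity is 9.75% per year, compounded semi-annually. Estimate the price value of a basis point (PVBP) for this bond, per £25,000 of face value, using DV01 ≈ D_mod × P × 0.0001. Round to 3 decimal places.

£4.562

Periodic yield y = 0.04875.
  t   CF        PV=CF/(1+0.04875)^t    t·PV
  1     1,500.00     1,430.2741     1,430.2741
  2     1,500.00     1,363.7894     2,727.5788
  3     1,500.00     1,300.3951     3,901.1854
  4    26,500.00    21,905.7425    87,622.9701
  Σ                 26,000.2012    95,682.0084
P = 26,000.2012; D_Mac = 3.68005 half-year periods = 1.84002 yrs; D_mod = 1.75449 yrs.
DV01 ≈ 1.75449 × 26,000.2012 × 0.0001 = 4.561717.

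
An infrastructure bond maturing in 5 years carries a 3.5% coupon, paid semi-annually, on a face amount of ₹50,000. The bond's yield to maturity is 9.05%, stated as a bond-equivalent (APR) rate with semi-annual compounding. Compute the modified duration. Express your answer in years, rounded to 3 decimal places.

Periodic yield y = 0.04525. First find Macaulay duration:
  t   CF        PV=CF/(1+0.04525)^t    t·PV
  1       875.00       837.1203       837.1203
  2       875.00       800.8805     1,601.7609
  3       875.00       766.2095     2,298.6285
  4       875.00       733.0395     2,932.1578
  5       875.00       701.3054     3,506.5269
  6       875.00       670.9451     4,025.6707
  7       875.00       641.8992     4,493.2942
  8       875.00       614.1107     4,912.8854
  9       875.00       587.5252     5,287.7264
  10   50,875.00    32,681.5511   326,815.5107
  Σ                 39,034.5863   356,711.2818
P = 39,034.5863; Macaulay duration = 356,711.2818 / 39,034.5863 = 9.13834 half-year periods = 4.56917 years.
Modified duration = D_Mac / (1 + y) = 4.56917 / 1.04525 = 4.37137 years.

4.371 years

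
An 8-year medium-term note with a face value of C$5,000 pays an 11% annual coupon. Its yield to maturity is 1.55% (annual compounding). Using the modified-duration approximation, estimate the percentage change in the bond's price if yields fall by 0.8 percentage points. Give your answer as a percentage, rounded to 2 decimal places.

+4.94%

Periodic yield y = 0.0155. Modified duration first:
  t   CF        PV=CF/(1+0.0155)^t    t·PV
  1       550.00       541.6051       541.6051
  2       550.00       533.3384     1,066.6768
  3       550.00       525.1978     1,575.5934
  4       550.00       517.1815     2,068.7260
  5       550.00       509.2875     2,546.4377
  6       550.00       501.5141     3,009.0844
  7       550.00       493.8593     3,457.0148
  8     5,550.00     4,907.4238    39,259.3901
  Σ                  8,529.4074    53,524.5283
P = 8,529.4074; D_Mac = 6.27529 yrs; D_mod = 6.27529/(1+0.0155) = 6.17951 yrs.
ΔP/P ≈ -D_mod · Δy = -6.17951 × (-0.008) = +0.049436 = +4.9436%.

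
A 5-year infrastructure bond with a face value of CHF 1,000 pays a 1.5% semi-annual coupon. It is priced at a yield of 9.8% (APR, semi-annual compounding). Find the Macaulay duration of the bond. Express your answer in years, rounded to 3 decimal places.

Periodic yield y = 0.049. Discount each cash flow and weight by its period:
  t   CF        PV=CF/(1+0.049)^t    t·PV
  1         7.50         7.1497         7.1497
  2         7.50         6.8157        13.6314
  3         7.50         6.4973        19.4920
  4         7.50         6.1938        24.7753
  5         7.50         5.9045        29.5225
  6         7.50         5.6287        33.7722
  7         7.50         5.3658        37.5605
  8         7.50         5.1151        40.9211
  9         7.50         4.8762        43.8858
  10    1,007.50       624.4392     6,244.3922
  Σ                    677.9861     6,495.1027
Price P = Σ PV = 677.9861.
Macaulay duration = Σ(t·PV) / P = 6,495.1027 / 677.9861 = 9.57999 half-year periods.
In years: 9.57999 / 2 = 4.79000 years.

4.790 years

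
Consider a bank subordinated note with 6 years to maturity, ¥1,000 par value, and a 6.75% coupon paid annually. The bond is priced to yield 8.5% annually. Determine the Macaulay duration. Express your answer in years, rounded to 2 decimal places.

5.09 years

Periodic yield y = 0.085. Discount each cash flow and weight by its year:
  t   CF        PV=CF/(1+0.085)^t    t·PV
  1        67.50        62.2120        62.2120
  2        67.50        57.3382       114.6765
  3        67.50        52.8463       158.5389
  4        67.50        48.7063       194.8251
  5        67.50        44.8906       224.4528
  6     1,067.50       654.3189     3,925.9133
  Σ                    920.3122     4,680.6185
Price P = Σ PV = 920.3122.
Macaulay duration = Σ(t·PV) / P = 4,680.6185 / 920.3122 = 5.08590 years.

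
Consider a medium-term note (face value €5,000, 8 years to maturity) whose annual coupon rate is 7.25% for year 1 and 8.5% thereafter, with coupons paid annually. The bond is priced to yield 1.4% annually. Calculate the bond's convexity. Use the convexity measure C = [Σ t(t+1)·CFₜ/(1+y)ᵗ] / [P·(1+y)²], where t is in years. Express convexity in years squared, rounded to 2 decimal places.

With y = 0.014:
  t   CF        PV=CF/(1+0.014)^t    t·PV        t(t+1)·PV
  1       362.50       357.4951       357.4951         714.9901
  2       425.00       413.3453       826.6906       2,480.0719
  3       425.00       407.6384     1,222.9151       4,891.6605
  4       425.00       402.0102     1,608.0409       8,040.2047
  5       425.00       396.4598     1,982.2990      11,893.7939
  6       425.00       390.9860     2,345.9160      16,421.4117
  7       425.00       385.5878     2,699.1144      21,592.9148
  8     5,425.00     4,853.9590    38,831.6719     349,485.0471
  Σ                  7,607.4815    49,874.1430     415,520.0949
P = 7,607.4815.
Convexity = Σ t(t+1)·PV / [P·(1+y)²] = 415,520.0949 / (7,607.4815 × 1.028196) = 53.12210.

53.12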